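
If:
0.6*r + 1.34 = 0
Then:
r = -2.23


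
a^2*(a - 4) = a^3 - 4*a^2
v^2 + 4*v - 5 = (v - 1)*(v + 5)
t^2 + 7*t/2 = t*(t + 7/2)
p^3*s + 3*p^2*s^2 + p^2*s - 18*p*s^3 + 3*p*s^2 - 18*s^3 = (p - 3*s)*(p + 6*s)*(p*s + s)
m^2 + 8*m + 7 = (m + 1)*(m + 7)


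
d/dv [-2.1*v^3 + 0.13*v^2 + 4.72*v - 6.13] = -6.3*v^2 + 0.26*v + 4.72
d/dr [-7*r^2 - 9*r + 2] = -14*r - 9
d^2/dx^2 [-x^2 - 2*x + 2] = -2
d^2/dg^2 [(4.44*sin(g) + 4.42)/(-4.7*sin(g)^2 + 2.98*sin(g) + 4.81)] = (-98.0796000000001*sin(g)^5 - 452.73784*sin(g)^4 - 220.37172*sin(g)^3 + 210.525744*sin(g)^2 + 191.442472*sin(g) + 151.064472)/(-4.7*sin(g)^2 + 2.98*sin(g) + 4.81)^3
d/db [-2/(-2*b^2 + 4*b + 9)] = 8*(1 - b)/(-2*b^2 + 4*b + 9)^2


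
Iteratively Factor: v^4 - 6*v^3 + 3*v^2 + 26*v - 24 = (v + 2)*(v^3 - 8*v^2 + 19*v - 12) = (v - 4)*(v + 2)*(v^2 - 4*v + 3) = (v - 4)*(v - 1)*(v + 2)*(v - 3)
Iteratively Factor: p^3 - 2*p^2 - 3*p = (p - 3)*(p^2 + p) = p*(p - 3)*(p + 1)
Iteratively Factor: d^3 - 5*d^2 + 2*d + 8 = (d + 1)*(d^2 - 6*d + 8) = (d - 2)*(d + 1)*(d - 4)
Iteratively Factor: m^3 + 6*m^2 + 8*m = (m + 4)*(m^2 + 2*m) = (m + 2)*(m + 4)*(m)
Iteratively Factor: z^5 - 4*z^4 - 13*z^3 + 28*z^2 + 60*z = (z - 3)*(z^4 - z^3 - 16*z^2 - 20*z) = z*(z - 3)*(z^3 - z^2 - 16*z - 20) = z*(z - 5)*(z - 3)*(z^2 + 4*z + 4) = z*(z - 5)*(z - 3)*(z + 2)*(z + 2)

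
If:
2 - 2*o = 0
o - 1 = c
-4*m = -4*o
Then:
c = 0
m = 1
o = 1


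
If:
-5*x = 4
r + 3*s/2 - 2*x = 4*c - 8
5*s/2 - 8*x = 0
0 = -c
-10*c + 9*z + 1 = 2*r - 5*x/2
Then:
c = 0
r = -144/25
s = -64/25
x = -4/5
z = -263/225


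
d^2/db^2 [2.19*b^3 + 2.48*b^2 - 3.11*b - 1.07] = 13.14*b + 4.96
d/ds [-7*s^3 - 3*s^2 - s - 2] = -21*s^2 - 6*s - 1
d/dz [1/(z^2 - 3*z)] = (3 - 2*z)/(z^2*(z - 3)^2)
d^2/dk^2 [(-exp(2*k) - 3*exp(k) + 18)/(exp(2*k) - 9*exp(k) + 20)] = (-12*exp(4*k) + 44*exp(3*k) + 414*exp(2*k) - 2122*exp(k) + 2040)*exp(k)/(exp(6*k) - 27*exp(5*k) + 303*exp(4*k) - 1809*exp(3*k) + 6060*exp(2*k) - 10800*exp(k) + 8000)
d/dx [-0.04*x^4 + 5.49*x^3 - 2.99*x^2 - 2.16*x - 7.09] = -0.16*x^3 + 16.47*x^2 - 5.98*x - 2.16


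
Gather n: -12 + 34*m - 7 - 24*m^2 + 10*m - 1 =-24*m^2 + 44*m - 20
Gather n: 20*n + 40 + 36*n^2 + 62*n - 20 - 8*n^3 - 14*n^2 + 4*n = -8*n^3 + 22*n^2 + 86*n + 20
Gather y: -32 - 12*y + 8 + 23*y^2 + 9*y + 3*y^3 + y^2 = 3*y^3 + 24*y^2 - 3*y - 24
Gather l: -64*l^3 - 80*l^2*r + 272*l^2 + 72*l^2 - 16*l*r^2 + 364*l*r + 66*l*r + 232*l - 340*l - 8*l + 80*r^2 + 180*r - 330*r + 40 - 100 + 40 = -64*l^3 + l^2*(344 - 80*r) + l*(-16*r^2 + 430*r - 116) + 80*r^2 - 150*r - 20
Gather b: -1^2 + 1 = 0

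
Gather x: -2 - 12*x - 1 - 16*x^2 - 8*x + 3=-16*x^2 - 20*x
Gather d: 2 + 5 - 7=0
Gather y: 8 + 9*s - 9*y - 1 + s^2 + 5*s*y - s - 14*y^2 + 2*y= s^2 + 8*s - 14*y^2 + y*(5*s - 7) + 7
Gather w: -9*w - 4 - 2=-9*w - 6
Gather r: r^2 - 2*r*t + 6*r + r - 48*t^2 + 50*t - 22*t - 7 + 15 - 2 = r^2 + r*(7 - 2*t) - 48*t^2 + 28*t + 6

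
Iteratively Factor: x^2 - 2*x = (x - 2)*(x)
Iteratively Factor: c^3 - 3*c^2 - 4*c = (c + 1)*(c^2 - 4*c) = c*(c + 1)*(c - 4)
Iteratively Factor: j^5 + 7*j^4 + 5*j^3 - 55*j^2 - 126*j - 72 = (j + 3)*(j^4 + 4*j^3 - 7*j^2 - 34*j - 24) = (j + 2)*(j + 3)*(j^3 + 2*j^2 - 11*j - 12) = (j + 2)*(j + 3)*(j + 4)*(j^2 - 2*j - 3) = (j + 1)*(j + 2)*(j + 3)*(j + 4)*(j - 3)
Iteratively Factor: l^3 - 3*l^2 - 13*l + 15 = (l - 5)*(l^2 + 2*l - 3) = (l - 5)*(l + 3)*(l - 1)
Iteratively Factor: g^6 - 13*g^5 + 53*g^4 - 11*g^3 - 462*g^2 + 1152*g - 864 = (g - 2)*(g^5 - 11*g^4 + 31*g^3 + 51*g^2 - 360*g + 432) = (g - 3)*(g - 2)*(g^4 - 8*g^3 + 7*g^2 + 72*g - 144) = (g - 4)*(g - 3)*(g - 2)*(g^3 - 4*g^2 - 9*g + 36) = (g - 4)^2*(g - 3)*(g - 2)*(g^2 - 9) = (g - 4)^2*(g - 3)*(g - 2)*(g + 3)*(g - 3)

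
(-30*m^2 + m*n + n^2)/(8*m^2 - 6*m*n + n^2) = (-30*m^2 + m*n + n^2)/(8*m^2 - 6*m*n + n^2)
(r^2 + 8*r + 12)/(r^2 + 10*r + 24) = (r + 2)/(r + 4)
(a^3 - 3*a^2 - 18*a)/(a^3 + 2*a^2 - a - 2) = a*(a^2 - 3*a - 18)/(a^3 + 2*a^2 - a - 2)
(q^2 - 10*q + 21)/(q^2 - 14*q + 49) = (q - 3)/(q - 7)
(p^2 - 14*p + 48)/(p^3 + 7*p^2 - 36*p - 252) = (p - 8)/(p^2 + 13*p + 42)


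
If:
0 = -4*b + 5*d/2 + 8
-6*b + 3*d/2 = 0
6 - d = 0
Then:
No Solution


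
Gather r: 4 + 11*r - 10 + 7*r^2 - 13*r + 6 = 7*r^2 - 2*r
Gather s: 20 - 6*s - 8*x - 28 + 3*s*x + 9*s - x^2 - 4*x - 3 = s*(3*x + 3) - x^2 - 12*x - 11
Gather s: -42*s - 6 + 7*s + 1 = -35*s - 5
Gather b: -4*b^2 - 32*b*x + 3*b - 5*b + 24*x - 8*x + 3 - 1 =-4*b^2 + b*(-32*x - 2) + 16*x + 2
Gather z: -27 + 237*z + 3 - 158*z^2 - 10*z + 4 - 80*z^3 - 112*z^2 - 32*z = -80*z^3 - 270*z^2 + 195*z - 20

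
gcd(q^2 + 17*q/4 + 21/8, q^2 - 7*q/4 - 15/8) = q + 3/4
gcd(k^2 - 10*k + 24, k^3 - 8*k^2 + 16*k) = k - 4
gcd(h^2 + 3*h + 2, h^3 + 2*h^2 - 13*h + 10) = 1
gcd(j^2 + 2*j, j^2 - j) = j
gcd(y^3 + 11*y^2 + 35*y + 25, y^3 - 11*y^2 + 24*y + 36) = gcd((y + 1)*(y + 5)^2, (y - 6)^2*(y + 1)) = y + 1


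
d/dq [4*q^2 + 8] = 8*q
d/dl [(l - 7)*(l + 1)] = 2*l - 6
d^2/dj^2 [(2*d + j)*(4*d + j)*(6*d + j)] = 24*d + 6*j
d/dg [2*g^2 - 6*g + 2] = 4*g - 6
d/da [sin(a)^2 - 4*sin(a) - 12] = 2*(sin(a) - 2)*cos(a)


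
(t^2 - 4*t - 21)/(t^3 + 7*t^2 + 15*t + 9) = (t - 7)/(t^2 + 4*t + 3)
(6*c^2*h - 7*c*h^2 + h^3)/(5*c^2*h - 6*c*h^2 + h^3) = (6*c - h)/(5*c - h)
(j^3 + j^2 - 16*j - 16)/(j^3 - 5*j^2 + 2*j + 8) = (j + 4)/(j - 2)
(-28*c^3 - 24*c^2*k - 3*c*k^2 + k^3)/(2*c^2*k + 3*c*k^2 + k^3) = (-14*c^2 - 5*c*k + k^2)/(k*(c + k))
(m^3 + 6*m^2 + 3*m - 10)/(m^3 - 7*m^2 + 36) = (m^2 + 4*m - 5)/(m^2 - 9*m + 18)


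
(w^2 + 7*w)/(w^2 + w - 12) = w*(w + 7)/(w^2 + w - 12)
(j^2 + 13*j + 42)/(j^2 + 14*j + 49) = (j + 6)/(j + 7)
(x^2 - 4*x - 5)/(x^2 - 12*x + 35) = (x + 1)/(x - 7)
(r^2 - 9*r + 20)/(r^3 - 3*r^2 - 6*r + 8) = (r - 5)/(r^2 + r - 2)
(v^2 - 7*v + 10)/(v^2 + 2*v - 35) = (v - 2)/(v + 7)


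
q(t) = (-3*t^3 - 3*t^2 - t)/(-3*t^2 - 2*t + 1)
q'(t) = (6*t + 2)*(-3*t^3 - 3*t^2 - t)/(-3*t^2 - 2*t + 1)^2 + (-9*t^2 - 6*t - 1)/(-3*t^2 - 2*t + 1)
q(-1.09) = -3.67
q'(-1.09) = -29.96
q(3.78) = 4.22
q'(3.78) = 0.97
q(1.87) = 2.42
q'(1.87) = 0.89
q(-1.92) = -1.94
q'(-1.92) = 0.67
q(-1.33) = -1.87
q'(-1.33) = -1.37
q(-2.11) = -2.08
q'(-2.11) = 0.76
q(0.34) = 30.03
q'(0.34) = -4374.14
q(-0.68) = 0.24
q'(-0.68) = -1.63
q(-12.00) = -11.71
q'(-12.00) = 1.00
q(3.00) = 3.47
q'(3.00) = 0.96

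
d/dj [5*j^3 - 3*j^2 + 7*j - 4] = 15*j^2 - 6*j + 7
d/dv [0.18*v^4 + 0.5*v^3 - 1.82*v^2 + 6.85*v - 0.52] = 0.72*v^3 + 1.5*v^2 - 3.64*v + 6.85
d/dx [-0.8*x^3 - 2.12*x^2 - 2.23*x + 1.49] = -2.4*x^2 - 4.24*x - 2.23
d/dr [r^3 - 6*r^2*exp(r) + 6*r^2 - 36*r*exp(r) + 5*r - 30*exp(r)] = -6*r^2*exp(r) + 3*r^2 - 48*r*exp(r) + 12*r - 66*exp(r) + 5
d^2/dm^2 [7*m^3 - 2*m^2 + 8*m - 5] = 42*m - 4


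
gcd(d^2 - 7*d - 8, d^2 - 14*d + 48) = d - 8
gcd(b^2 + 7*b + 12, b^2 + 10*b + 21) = b + 3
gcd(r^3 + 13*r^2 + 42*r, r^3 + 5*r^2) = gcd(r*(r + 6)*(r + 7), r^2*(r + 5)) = r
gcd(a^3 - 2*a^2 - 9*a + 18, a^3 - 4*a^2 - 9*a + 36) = a^2 - 9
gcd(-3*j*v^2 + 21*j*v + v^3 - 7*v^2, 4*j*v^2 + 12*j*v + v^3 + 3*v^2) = v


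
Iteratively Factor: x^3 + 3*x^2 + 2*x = (x + 2)*(x^2 + x) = (x + 1)*(x + 2)*(x)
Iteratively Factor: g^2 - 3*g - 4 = (g - 4)*(g + 1)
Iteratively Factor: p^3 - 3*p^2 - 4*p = (p - 4)*(p^2 + p) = p*(p - 4)*(p + 1)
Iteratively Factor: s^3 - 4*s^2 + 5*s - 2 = (s - 1)*(s^2 - 3*s + 2) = (s - 1)^2*(s - 2)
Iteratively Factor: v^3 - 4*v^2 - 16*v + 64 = (v - 4)*(v^2 - 16) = (v - 4)^2*(v + 4)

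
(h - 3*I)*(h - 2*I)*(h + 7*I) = h^3 + 2*I*h^2 + 29*h - 42*I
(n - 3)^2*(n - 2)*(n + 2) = n^4 - 6*n^3 + 5*n^2 + 24*n - 36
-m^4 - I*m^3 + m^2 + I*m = m*(m + I)*(-I*m - I)*(-I*m + I)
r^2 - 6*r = r*(r - 6)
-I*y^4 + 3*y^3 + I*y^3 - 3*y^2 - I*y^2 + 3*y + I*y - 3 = (y - 1)*(y - I)*(y + 3*I)*(-I*y + 1)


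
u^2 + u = u*(u + 1)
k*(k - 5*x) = k^2 - 5*k*x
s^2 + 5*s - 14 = (s - 2)*(s + 7)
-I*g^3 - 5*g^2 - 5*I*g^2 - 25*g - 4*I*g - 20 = (g + 4)*(g - 5*I)*(-I*g - I)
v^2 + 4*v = v*(v + 4)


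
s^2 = s^2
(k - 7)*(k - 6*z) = k^2 - 6*k*z - 7*k + 42*z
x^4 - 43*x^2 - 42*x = x*(x - 7)*(x + 1)*(x + 6)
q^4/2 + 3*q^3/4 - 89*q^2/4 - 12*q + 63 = (q/2 + 1)*(q - 6)*(q - 3/2)*(q + 7)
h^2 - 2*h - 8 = (h - 4)*(h + 2)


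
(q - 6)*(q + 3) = q^2 - 3*q - 18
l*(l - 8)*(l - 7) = l^3 - 15*l^2 + 56*l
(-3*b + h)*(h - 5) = -3*b*h + 15*b + h^2 - 5*h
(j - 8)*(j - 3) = j^2 - 11*j + 24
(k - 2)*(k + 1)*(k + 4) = k^3 + 3*k^2 - 6*k - 8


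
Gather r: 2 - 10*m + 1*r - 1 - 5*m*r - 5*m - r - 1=-5*m*r - 15*m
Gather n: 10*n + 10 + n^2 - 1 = n^2 + 10*n + 9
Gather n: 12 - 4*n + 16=28 - 4*n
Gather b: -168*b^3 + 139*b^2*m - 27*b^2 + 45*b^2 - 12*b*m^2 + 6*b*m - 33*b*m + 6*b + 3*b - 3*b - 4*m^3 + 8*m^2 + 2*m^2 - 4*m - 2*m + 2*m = -168*b^3 + b^2*(139*m + 18) + b*(-12*m^2 - 27*m + 6) - 4*m^3 + 10*m^2 - 4*m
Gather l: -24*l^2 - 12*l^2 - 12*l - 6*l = -36*l^2 - 18*l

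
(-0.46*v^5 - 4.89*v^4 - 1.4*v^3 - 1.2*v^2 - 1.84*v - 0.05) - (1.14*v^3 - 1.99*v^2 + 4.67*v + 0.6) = -0.46*v^5 - 4.89*v^4 - 2.54*v^3 + 0.79*v^2 - 6.51*v - 0.65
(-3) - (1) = -4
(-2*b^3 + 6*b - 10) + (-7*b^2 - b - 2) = -2*b^3 - 7*b^2 + 5*b - 12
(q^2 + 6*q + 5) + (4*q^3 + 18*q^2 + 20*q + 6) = 4*q^3 + 19*q^2 + 26*q + 11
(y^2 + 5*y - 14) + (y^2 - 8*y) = 2*y^2 - 3*y - 14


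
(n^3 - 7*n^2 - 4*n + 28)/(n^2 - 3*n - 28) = (n^2 - 4)/(n + 4)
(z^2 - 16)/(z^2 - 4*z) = (z + 4)/z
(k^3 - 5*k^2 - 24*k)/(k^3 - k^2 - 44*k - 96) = k/(k + 4)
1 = 1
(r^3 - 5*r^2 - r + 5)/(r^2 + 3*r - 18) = (r^3 - 5*r^2 - r + 5)/(r^2 + 3*r - 18)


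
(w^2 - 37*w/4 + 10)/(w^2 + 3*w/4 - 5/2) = (w - 8)/(w + 2)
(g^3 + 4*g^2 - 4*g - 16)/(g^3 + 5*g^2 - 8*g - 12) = (g^2 + 6*g + 8)/(g^2 + 7*g + 6)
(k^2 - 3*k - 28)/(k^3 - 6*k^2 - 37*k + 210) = (k + 4)/(k^2 + k - 30)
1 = 1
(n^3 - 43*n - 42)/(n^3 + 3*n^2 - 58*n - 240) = (n^2 - 6*n - 7)/(n^2 - 3*n - 40)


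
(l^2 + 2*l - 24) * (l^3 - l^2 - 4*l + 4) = l^5 + l^4 - 30*l^3 + 20*l^2 + 104*l - 96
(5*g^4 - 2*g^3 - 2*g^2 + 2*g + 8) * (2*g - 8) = 10*g^5 - 44*g^4 + 12*g^3 + 20*g^2 - 64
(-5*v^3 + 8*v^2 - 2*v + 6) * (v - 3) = -5*v^4 + 23*v^3 - 26*v^2 + 12*v - 18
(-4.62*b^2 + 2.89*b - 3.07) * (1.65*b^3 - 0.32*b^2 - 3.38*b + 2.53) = -7.623*b^5 + 6.2469*b^4 + 9.6253*b^3 - 20.4744*b^2 + 17.6883*b - 7.7671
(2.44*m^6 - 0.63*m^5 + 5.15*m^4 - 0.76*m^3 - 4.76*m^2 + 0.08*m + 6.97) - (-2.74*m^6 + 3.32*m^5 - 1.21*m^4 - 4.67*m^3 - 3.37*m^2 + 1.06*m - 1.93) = 5.18*m^6 - 3.95*m^5 + 6.36*m^4 + 3.91*m^3 - 1.39*m^2 - 0.98*m + 8.9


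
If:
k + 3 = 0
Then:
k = -3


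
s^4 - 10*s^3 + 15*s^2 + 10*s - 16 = (s - 8)*(s - 2)*(s - 1)*(s + 1)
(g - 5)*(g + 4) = g^2 - g - 20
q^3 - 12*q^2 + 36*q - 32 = (q - 8)*(q - 2)^2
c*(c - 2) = c^2 - 2*c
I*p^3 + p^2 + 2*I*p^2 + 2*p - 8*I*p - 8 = (p - 2)*(p + 4)*(I*p + 1)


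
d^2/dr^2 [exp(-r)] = exp(-r)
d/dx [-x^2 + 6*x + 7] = 6 - 2*x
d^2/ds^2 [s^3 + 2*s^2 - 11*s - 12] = 6*s + 4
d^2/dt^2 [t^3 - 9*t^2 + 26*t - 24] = 6*t - 18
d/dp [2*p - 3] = 2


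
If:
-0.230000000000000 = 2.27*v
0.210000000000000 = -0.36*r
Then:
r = -0.58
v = -0.10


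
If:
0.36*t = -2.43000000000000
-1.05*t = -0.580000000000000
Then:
No Solution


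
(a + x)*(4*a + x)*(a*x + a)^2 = 4*a^4*x^2 + 8*a^4*x + 4*a^4 + 5*a^3*x^3 + 10*a^3*x^2 + 5*a^3*x + a^2*x^4 + 2*a^2*x^3 + a^2*x^2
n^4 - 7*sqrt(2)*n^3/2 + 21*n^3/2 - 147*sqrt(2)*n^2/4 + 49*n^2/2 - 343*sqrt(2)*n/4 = n*(n + 7/2)*(n + 7)*(n - 7*sqrt(2)/2)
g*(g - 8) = g^2 - 8*g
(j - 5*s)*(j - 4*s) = j^2 - 9*j*s + 20*s^2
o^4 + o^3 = o^3*(o + 1)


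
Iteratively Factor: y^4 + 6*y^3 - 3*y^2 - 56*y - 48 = (y + 4)*(y^3 + 2*y^2 - 11*y - 12) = (y - 3)*(y + 4)*(y^2 + 5*y + 4) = (y - 3)*(y + 4)^2*(y + 1)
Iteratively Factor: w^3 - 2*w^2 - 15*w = (w + 3)*(w^2 - 5*w) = (w - 5)*(w + 3)*(w)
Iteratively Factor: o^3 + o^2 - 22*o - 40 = (o - 5)*(o^2 + 6*o + 8) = (o - 5)*(o + 2)*(o + 4)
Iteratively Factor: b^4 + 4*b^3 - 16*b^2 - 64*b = (b)*(b^3 + 4*b^2 - 16*b - 64) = b*(b + 4)*(b^2 - 16) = b*(b - 4)*(b + 4)*(b + 4)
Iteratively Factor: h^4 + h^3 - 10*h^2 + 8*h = (h - 1)*(h^3 + 2*h^2 - 8*h) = (h - 2)*(h - 1)*(h^2 + 4*h) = (h - 2)*(h - 1)*(h + 4)*(h)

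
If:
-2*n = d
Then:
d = -2*n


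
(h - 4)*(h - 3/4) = h^2 - 19*h/4 + 3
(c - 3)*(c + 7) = c^2 + 4*c - 21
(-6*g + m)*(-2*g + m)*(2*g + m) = 24*g^3 - 4*g^2*m - 6*g*m^2 + m^3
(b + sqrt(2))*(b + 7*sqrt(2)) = b^2 + 8*sqrt(2)*b + 14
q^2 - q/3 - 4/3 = (q - 4/3)*(q + 1)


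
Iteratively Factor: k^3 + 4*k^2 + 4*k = (k + 2)*(k^2 + 2*k) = (k + 2)^2*(k)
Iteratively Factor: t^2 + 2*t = (t + 2)*(t)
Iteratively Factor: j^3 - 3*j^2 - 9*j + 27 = (j - 3)*(j^2 - 9) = (j - 3)^2*(j + 3)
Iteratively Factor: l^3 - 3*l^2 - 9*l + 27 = (l + 3)*(l^2 - 6*l + 9) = (l - 3)*(l + 3)*(l - 3)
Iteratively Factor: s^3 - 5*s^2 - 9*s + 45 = (s + 3)*(s^2 - 8*s + 15) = (s - 3)*(s + 3)*(s - 5)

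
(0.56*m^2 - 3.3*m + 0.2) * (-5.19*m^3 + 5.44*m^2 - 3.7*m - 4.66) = -2.9064*m^5 + 20.1734*m^4 - 21.062*m^3 + 10.6884*m^2 + 14.638*m - 0.932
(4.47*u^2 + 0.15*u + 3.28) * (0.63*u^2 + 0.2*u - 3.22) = 2.8161*u^4 + 0.9885*u^3 - 12.297*u^2 + 0.173*u - 10.5616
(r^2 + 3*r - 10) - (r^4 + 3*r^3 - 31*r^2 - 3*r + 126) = -r^4 - 3*r^3 + 32*r^2 + 6*r - 136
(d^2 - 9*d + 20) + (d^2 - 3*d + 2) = 2*d^2 - 12*d + 22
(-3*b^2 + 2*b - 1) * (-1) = 3*b^2 - 2*b + 1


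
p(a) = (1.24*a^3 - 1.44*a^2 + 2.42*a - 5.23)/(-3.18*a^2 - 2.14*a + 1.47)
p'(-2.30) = 1.09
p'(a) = (6.36*a + 2.14)*(1.24*a^3 - 1.44*a^2 + 2.42*a - 5.23)/(-3.18*a^2 - 2.14*a + 1.47)^2 + (3.72*a^2 - 2.88*a + 2.42)/(-3.18*a^2 - 2.14*a + 1.47) = (-3.9432*a^4 - 5.3072*a^3 + 16.2456*a^2 - 37.4964*a - 7.6348)/(10.1124*a^4 + 13.6104*a^3 - 4.7696*a^2 - 6.2916*a + 2.1609)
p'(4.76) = -0.37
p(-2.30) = 3.21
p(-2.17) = 3.38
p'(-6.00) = -0.32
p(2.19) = -0.34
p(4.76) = -1.33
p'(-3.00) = 0.17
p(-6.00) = 3.39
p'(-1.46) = 16.84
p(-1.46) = 7.18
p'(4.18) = -0.37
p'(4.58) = -0.37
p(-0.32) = -3.39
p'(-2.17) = 1.49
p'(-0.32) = 1.84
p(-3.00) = 2.84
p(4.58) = -1.26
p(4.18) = -1.12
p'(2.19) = -0.46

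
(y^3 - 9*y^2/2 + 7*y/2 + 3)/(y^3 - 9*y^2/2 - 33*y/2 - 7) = (y^2 - 5*y + 6)/(y^2 - 5*y - 14)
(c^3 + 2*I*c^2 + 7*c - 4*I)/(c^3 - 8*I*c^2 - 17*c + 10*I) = (c^2 + 3*I*c + 4)/(c^2 - 7*I*c - 10)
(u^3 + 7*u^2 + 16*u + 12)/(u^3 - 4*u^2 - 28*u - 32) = (u + 3)/(u - 8)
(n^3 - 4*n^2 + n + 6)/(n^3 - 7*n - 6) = (n - 2)/(n + 2)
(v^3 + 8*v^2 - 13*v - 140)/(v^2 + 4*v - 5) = (v^2 + 3*v - 28)/(v - 1)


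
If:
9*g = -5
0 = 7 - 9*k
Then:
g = -5/9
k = 7/9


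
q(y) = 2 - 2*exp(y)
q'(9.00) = -16206.17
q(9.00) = -16204.17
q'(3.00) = -40.17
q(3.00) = -38.17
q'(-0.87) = -0.84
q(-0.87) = 1.16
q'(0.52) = -3.36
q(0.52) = -1.36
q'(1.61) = -10.01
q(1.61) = -8.01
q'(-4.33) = -0.03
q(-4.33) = 1.97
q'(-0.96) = -0.77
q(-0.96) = 1.23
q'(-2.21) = -0.22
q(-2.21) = 1.78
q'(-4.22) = -0.03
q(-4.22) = 1.97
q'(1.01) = -5.49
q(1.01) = -3.49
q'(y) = -2*exp(y)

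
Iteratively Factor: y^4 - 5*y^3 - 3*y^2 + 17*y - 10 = (y + 2)*(y^3 - 7*y^2 + 11*y - 5) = (y - 1)*(y + 2)*(y^2 - 6*y + 5) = (y - 1)^2*(y + 2)*(y - 5)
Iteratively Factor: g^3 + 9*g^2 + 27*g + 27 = (g + 3)*(g^2 + 6*g + 9) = (g + 3)^2*(g + 3)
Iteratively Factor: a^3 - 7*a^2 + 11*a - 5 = (a - 1)*(a^2 - 6*a + 5) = (a - 1)^2*(a - 5)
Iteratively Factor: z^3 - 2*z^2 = (z)*(z^2 - 2*z) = z^2*(z - 2)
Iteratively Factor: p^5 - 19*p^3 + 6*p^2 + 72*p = (p - 3)*(p^4 + 3*p^3 - 10*p^2 - 24*p) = p*(p - 3)*(p^3 + 3*p^2 - 10*p - 24) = p*(p - 3)*(p + 2)*(p^2 + p - 12) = p*(p - 3)*(p + 2)*(p + 4)*(p - 3)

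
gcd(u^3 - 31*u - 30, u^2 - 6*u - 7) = u + 1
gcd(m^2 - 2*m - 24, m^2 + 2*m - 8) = m + 4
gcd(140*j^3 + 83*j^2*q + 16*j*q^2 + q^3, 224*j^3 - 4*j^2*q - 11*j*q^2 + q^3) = 4*j + q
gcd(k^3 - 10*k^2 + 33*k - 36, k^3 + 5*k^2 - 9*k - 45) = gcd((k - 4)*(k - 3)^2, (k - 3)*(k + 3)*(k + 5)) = k - 3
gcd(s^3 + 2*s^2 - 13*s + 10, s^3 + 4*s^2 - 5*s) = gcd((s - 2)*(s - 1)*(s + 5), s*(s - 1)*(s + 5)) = s^2 + 4*s - 5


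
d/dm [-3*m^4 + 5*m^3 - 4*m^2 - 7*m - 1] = -12*m^3 + 15*m^2 - 8*m - 7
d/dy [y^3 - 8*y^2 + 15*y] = 3*y^2 - 16*y + 15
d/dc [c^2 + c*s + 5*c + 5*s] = 2*c + s + 5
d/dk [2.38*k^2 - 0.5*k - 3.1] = 4.76*k - 0.5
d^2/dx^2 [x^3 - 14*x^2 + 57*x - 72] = 6*x - 28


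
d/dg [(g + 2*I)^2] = 2*g + 4*I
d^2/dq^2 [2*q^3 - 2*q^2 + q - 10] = 12*q - 4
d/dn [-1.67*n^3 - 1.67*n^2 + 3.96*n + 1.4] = -5.01*n^2 - 3.34*n + 3.96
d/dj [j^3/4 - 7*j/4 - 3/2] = 3*j^2/4 - 7/4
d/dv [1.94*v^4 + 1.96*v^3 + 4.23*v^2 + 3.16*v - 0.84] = 7.76*v^3 + 5.88*v^2 + 8.46*v + 3.16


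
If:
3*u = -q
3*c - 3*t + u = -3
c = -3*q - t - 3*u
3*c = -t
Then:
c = -9/35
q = -9/35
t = 27/35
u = 3/35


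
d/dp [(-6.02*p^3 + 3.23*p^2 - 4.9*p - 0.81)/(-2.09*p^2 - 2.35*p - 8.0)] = (12.5818*p^4 + 28.294*p^3 + 126.6485*p^2 - 55.0658*p + 37.2965)/(4.3681*p^4 + 9.823*p^3 + 38.9625*p^2 + 37.6*p + 64.0)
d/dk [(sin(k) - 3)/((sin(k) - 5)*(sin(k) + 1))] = (6*sin(k) + cos(k)^2 - 18)*cos(k)/((sin(k) - 5)^2*(sin(k) + 1)^2)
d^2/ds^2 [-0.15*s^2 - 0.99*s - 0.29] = -0.300000000000000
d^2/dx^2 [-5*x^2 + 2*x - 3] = -10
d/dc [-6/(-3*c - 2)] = -18/(3*c + 2)^2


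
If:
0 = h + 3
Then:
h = -3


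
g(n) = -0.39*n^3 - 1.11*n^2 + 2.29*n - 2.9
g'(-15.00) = -227.66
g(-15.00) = 1029.25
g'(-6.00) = -26.51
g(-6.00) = 27.64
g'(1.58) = -4.14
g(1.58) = -3.59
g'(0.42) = 1.15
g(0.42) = -2.16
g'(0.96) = -0.92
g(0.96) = -2.07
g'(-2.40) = 0.88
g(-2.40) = -9.40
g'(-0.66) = 3.25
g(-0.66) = -4.78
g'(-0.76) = 3.30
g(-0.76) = -5.11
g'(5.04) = -38.62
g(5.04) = -69.48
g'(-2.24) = 1.39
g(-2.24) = -9.22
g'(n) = -1.17*n^2 - 2.22*n + 2.29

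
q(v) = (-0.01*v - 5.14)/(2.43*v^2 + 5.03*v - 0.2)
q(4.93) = -0.06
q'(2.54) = 0.11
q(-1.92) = 5.69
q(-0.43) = 2.68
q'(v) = (-4.86*v - 5.03)*(-0.01*v - 5.14)/(2.43*v^2 + 5.03*v - 0.2)^2 - 0.01/(2.43*v^2 + 5.03*v - 0.2)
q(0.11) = -13.43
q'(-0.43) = 4.13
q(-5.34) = -0.12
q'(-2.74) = -2.34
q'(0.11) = 195.30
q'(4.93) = 0.02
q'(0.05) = 8176.85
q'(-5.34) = -0.06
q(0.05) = -89.28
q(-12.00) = -0.02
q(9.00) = -0.02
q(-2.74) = -1.20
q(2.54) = -0.18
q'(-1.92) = -27.20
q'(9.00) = 0.00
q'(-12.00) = -0.00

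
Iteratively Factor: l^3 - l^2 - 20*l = (l)*(l^2 - l - 20) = l*(l + 4)*(l - 5)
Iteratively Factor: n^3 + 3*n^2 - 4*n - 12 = (n + 2)*(n^2 + n - 6) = (n + 2)*(n + 3)*(n - 2)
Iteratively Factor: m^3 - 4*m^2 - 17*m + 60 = (m - 5)*(m^2 + m - 12) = (m - 5)*(m - 3)*(m + 4)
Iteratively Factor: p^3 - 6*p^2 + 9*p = (p - 3)*(p^2 - 3*p) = (p - 3)^2*(p)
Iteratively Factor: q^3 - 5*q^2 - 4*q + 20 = (q + 2)*(q^2 - 7*q + 10) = (q - 2)*(q + 2)*(q - 5)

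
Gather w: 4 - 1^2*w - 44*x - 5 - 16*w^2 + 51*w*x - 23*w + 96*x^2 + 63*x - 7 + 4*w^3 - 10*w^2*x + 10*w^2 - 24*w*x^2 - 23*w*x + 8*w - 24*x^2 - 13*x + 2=4*w^3 + w^2*(-10*x - 6) + w*(-24*x^2 + 28*x - 16) + 72*x^2 + 6*x - 6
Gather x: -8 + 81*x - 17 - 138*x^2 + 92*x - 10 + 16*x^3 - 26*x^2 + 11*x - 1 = 16*x^3 - 164*x^2 + 184*x - 36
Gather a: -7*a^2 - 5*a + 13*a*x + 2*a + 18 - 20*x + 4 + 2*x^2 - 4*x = -7*a^2 + a*(13*x - 3) + 2*x^2 - 24*x + 22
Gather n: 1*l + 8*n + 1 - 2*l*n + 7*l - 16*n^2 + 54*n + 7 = 8*l - 16*n^2 + n*(62 - 2*l) + 8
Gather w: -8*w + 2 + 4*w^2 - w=4*w^2 - 9*w + 2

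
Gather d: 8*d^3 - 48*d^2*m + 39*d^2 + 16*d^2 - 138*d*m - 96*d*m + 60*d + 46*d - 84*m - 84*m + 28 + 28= 8*d^3 + d^2*(55 - 48*m) + d*(106 - 234*m) - 168*m + 56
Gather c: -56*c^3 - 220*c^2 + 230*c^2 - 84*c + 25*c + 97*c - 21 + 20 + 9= -56*c^3 + 10*c^2 + 38*c + 8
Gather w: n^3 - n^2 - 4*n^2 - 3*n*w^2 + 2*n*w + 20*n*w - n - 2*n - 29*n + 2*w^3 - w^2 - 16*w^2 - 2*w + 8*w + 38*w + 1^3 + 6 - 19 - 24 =n^3 - 5*n^2 - 32*n + 2*w^3 + w^2*(-3*n - 17) + w*(22*n + 44) - 36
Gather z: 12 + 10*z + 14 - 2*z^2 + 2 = -2*z^2 + 10*z + 28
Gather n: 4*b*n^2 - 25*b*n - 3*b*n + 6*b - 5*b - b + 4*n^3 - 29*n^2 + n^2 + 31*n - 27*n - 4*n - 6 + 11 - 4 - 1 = -28*b*n + 4*n^3 + n^2*(4*b - 28)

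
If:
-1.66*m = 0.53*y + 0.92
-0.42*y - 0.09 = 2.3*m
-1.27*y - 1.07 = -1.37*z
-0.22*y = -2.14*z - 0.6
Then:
No Solution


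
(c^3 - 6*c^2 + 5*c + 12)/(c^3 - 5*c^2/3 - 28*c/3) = 3*(c^2 - 2*c - 3)/(c*(3*c + 7))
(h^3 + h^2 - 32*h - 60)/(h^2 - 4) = (h^2 - h - 30)/(h - 2)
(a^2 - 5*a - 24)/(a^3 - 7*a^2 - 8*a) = (a + 3)/(a*(a + 1))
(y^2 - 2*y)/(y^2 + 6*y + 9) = y*(y - 2)/(y^2 + 6*y + 9)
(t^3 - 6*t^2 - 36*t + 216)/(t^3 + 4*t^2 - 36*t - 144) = (t - 6)/(t + 4)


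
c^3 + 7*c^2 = c^2*(c + 7)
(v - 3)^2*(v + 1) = v^3 - 5*v^2 + 3*v + 9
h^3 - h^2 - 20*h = h*(h - 5)*(h + 4)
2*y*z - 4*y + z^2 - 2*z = (2*y + z)*(z - 2)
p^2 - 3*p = p*(p - 3)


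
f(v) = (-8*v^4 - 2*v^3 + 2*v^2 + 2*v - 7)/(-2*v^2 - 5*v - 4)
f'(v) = (4*v + 5)*(-8*v^4 - 2*v^3 + 2*v^2 + 2*v - 7)/(-2*v^2 - 5*v - 4)^2 + (-32*v^3 - 6*v^2 + 4*v + 2)/(-2*v^2 - 5*v - 4) = (32*v^5 + 124*v^4 + 148*v^3 + 18*v^2 - 44*v - 43)/(4*v^4 + 20*v^3 + 41*v^2 + 40*v + 16)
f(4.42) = 48.87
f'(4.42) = 26.89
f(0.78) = 0.89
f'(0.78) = 0.71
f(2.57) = 12.36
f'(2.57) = 12.70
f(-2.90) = 81.18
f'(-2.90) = -29.21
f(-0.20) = 2.38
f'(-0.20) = -3.63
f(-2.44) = 68.65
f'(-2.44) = -25.52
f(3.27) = 23.09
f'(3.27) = 17.98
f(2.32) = 9.42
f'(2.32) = 10.85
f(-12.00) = 699.03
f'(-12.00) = -104.86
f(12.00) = 480.22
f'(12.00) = 87.10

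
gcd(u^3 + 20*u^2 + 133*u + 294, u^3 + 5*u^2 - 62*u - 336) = u^2 + 13*u + 42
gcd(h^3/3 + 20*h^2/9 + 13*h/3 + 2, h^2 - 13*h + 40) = 1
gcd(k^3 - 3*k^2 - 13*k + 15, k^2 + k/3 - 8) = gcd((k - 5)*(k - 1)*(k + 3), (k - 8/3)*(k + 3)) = k + 3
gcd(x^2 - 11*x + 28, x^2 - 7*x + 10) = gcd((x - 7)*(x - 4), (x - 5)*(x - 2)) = 1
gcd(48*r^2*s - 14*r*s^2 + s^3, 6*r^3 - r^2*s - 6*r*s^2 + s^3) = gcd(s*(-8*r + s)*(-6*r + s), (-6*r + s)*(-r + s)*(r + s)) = 6*r - s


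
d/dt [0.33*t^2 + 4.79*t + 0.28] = 0.66*t + 4.79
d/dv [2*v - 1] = 2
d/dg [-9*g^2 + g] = 1 - 18*g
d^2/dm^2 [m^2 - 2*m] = 2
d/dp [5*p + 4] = 5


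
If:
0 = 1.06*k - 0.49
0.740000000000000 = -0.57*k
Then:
No Solution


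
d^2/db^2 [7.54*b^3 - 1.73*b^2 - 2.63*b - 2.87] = 45.24*b - 3.46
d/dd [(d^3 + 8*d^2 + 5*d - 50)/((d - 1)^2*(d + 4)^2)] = (-d^4 - 13*d^3 - 27*d^2 + 121*d + 280)/(d^6 + 9*d^5 + 15*d^4 - 45*d^3 - 60*d^2 + 144*d - 64)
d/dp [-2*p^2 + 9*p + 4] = 9 - 4*p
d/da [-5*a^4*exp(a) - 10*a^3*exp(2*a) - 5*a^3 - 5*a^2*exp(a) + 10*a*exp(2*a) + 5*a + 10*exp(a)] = -5*a^4*exp(a) - 20*a^3*exp(2*a) - 20*a^3*exp(a) - 30*a^2*exp(2*a) - 5*a^2*exp(a) - 15*a^2 + 20*a*exp(2*a) - 10*a*exp(a) + 10*exp(2*a) + 10*exp(a) + 5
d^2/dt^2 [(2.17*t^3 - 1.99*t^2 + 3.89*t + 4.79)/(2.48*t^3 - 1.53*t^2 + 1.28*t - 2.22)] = (-8.010896*t^6 + 102.219648*t^5 + 446.231856*t^4 - 466.098482*t^3 + 419.068902*t^2 + 86.837652*t - 14.35094)/(15.252992*t^9 - 28.230336*t^8 + 41.033832*t^7 - 73.684233*t^6 + 71.72016*t^5 - 65.393658*t^4 + 64.850336*t^3 - 33.5331*t^2 + 18.925056*t - 10.941048)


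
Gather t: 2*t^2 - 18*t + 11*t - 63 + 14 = 2*t^2 - 7*t - 49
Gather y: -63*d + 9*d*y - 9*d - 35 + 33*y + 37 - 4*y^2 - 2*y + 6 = -72*d - 4*y^2 + y*(9*d + 31) + 8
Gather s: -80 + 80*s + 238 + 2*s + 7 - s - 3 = 81*s + 162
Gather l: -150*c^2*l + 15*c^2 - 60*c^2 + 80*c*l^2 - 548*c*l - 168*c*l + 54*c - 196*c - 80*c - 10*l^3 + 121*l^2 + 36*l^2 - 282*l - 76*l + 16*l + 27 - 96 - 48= -45*c^2 - 222*c - 10*l^3 + l^2*(80*c + 157) + l*(-150*c^2 - 716*c - 342) - 117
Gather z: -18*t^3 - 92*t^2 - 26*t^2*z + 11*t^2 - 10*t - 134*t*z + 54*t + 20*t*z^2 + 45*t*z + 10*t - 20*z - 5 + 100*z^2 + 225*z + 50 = -18*t^3 - 81*t^2 + 54*t + z^2*(20*t + 100) + z*(-26*t^2 - 89*t + 205) + 45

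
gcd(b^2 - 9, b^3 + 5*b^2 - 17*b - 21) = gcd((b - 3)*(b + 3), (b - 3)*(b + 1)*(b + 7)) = b - 3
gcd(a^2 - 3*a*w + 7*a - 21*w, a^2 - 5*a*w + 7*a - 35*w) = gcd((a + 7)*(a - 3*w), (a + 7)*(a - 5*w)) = a + 7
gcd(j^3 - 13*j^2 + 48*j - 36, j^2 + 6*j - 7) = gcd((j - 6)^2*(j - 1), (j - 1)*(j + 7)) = j - 1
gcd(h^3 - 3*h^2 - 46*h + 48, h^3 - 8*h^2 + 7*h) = h - 1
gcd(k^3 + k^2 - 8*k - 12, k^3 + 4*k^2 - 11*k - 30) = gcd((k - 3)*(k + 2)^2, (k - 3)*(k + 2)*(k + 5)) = k^2 - k - 6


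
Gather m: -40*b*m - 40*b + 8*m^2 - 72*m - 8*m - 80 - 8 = -40*b + 8*m^2 + m*(-40*b - 80) - 88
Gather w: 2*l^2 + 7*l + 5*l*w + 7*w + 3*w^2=2*l^2 + 7*l + 3*w^2 + w*(5*l + 7)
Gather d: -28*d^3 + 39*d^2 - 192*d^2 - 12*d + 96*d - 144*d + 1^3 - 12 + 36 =-28*d^3 - 153*d^2 - 60*d + 25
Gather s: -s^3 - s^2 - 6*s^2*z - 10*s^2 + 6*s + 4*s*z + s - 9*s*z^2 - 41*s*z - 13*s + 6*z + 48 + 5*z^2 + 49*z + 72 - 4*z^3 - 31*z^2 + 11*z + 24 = -s^3 + s^2*(-6*z - 11) + s*(-9*z^2 - 37*z - 6) - 4*z^3 - 26*z^2 + 66*z + 144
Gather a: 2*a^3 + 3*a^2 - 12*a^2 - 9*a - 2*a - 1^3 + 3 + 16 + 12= 2*a^3 - 9*a^2 - 11*a + 30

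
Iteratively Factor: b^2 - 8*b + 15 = (b - 3)*(b - 5)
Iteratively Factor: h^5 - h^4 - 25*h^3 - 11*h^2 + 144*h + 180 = (h + 2)*(h^4 - 3*h^3 - 19*h^2 + 27*h + 90) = (h + 2)^2*(h^3 - 5*h^2 - 9*h + 45) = (h - 5)*(h + 2)^2*(h^2 - 9) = (h - 5)*(h - 3)*(h + 2)^2*(h + 3)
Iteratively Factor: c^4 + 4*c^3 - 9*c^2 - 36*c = (c + 3)*(c^3 + c^2 - 12*c) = c*(c + 3)*(c^2 + c - 12) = c*(c + 3)*(c + 4)*(c - 3)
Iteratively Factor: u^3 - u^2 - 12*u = (u + 3)*(u^2 - 4*u) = u*(u + 3)*(u - 4)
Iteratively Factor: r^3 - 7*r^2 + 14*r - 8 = (r - 4)*(r^2 - 3*r + 2) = (r - 4)*(r - 1)*(r - 2)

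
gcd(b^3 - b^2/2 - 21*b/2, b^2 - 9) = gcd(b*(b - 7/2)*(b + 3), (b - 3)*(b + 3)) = b + 3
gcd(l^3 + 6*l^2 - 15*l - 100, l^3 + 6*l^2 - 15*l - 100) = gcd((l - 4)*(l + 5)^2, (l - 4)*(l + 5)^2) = l^3 + 6*l^2 - 15*l - 100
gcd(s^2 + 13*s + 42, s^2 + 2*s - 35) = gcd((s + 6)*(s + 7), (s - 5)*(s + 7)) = s + 7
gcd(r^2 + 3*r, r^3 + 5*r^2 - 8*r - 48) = 1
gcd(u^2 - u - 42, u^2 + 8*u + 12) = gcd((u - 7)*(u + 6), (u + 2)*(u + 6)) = u + 6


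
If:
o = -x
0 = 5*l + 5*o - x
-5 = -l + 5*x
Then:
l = -30/19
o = 25/19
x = -25/19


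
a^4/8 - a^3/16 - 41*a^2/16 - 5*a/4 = a*(a/4 + 1)*(a/2 + 1/4)*(a - 5)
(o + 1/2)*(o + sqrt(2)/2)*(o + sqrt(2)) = o^3 + o^2/2 + 3*sqrt(2)*o^2/2 + o + 3*sqrt(2)*o/4 + 1/2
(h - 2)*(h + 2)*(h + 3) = h^3 + 3*h^2 - 4*h - 12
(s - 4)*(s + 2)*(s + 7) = s^3 + 5*s^2 - 22*s - 56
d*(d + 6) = d^2 + 6*d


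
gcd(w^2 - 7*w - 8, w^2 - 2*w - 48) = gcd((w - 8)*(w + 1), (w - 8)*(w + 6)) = w - 8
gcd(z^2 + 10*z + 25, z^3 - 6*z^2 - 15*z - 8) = 1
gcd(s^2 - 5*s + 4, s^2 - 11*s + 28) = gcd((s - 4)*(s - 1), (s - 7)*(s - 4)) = s - 4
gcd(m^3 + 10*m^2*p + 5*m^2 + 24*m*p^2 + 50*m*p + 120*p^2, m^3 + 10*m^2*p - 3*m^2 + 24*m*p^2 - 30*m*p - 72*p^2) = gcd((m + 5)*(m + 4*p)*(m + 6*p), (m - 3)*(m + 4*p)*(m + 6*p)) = m^2 + 10*m*p + 24*p^2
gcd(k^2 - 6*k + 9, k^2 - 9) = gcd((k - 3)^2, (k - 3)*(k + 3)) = k - 3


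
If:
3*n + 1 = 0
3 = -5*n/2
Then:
No Solution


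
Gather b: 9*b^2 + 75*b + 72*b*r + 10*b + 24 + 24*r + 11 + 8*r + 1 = 9*b^2 + b*(72*r + 85) + 32*r + 36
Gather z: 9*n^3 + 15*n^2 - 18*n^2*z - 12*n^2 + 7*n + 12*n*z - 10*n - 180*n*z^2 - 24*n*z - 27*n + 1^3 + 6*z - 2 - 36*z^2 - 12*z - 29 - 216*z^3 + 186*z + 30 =9*n^3 + 3*n^2 - 30*n - 216*z^3 + z^2*(-180*n - 36) + z*(-18*n^2 - 12*n + 180)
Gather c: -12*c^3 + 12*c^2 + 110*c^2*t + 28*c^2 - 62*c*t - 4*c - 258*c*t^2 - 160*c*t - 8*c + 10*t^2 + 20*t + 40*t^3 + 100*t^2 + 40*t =-12*c^3 + c^2*(110*t + 40) + c*(-258*t^2 - 222*t - 12) + 40*t^3 + 110*t^2 + 60*t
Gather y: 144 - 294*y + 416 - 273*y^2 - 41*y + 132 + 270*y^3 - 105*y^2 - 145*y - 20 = 270*y^3 - 378*y^2 - 480*y + 672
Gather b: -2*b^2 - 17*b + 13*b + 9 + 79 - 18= -2*b^2 - 4*b + 70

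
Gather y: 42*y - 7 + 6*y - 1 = 48*y - 8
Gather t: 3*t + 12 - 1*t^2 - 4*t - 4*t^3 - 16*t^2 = -4*t^3 - 17*t^2 - t + 12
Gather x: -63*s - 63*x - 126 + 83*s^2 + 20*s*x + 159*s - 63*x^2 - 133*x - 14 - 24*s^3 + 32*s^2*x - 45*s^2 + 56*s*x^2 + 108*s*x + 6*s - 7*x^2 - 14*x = -24*s^3 + 38*s^2 + 102*s + x^2*(56*s - 70) + x*(32*s^2 + 128*s - 210) - 140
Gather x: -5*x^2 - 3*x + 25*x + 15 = -5*x^2 + 22*x + 15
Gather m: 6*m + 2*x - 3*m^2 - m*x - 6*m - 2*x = -3*m^2 - m*x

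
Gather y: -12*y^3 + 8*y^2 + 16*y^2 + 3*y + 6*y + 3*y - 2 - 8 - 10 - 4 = -12*y^3 + 24*y^2 + 12*y - 24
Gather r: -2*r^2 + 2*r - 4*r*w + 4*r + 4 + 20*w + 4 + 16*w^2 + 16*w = -2*r^2 + r*(6 - 4*w) + 16*w^2 + 36*w + 8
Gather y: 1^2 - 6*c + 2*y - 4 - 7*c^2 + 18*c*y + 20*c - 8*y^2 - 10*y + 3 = -7*c^2 + 14*c - 8*y^2 + y*(18*c - 8)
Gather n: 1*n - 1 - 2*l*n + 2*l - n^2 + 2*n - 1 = 2*l - n^2 + n*(3 - 2*l) - 2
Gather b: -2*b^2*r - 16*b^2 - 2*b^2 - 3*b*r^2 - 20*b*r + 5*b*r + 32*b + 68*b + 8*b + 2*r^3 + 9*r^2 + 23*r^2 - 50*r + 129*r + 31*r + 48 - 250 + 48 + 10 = b^2*(-2*r - 18) + b*(-3*r^2 - 15*r + 108) + 2*r^3 + 32*r^2 + 110*r - 144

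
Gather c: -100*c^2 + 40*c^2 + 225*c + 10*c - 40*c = -60*c^2 + 195*c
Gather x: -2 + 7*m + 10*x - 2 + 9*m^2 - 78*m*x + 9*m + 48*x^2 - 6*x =9*m^2 + 16*m + 48*x^2 + x*(4 - 78*m) - 4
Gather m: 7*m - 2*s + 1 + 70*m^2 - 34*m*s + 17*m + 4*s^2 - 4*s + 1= 70*m^2 + m*(24 - 34*s) + 4*s^2 - 6*s + 2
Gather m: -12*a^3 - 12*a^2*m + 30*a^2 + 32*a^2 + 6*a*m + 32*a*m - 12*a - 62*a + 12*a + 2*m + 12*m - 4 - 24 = -12*a^3 + 62*a^2 - 62*a + m*(-12*a^2 + 38*a + 14) - 28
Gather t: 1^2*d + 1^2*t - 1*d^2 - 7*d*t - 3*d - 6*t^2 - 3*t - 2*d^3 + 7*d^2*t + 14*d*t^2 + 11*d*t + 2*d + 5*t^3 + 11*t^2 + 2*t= -2*d^3 - d^2 + 5*t^3 + t^2*(14*d + 5) + t*(7*d^2 + 4*d)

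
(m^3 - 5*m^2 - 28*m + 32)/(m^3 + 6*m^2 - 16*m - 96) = (m^2 - 9*m + 8)/(m^2 + 2*m - 24)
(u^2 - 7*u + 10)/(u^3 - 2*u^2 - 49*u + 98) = (u - 5)/(u^2 - 49)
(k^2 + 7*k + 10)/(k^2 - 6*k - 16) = (k + 5)/(k - 8)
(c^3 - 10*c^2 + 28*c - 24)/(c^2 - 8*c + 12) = c - 2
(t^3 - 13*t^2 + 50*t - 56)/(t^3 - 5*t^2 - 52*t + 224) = (t^2 - 9*t + 14)/(t^2 - t - 56)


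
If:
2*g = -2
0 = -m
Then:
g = -1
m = 0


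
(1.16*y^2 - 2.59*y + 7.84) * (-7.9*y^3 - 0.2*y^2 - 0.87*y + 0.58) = -9.164*y^5 + 20.229*y^4 - 62.4272*y^3 + 1.3581*y^2 - 8.323*y + 4.5472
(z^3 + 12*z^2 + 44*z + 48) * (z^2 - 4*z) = z^5 + 8*z^4 - 4*z^3 - 128*z^2 - 192*z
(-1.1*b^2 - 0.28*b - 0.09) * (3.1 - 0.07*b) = 0.077*b^3 - 3.3904*b^2 - 0.8617*b - 0.279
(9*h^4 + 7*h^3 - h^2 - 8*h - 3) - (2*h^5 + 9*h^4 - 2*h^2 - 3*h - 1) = -2*h^5 + 7*h^3 + h^2 - 5*h - 2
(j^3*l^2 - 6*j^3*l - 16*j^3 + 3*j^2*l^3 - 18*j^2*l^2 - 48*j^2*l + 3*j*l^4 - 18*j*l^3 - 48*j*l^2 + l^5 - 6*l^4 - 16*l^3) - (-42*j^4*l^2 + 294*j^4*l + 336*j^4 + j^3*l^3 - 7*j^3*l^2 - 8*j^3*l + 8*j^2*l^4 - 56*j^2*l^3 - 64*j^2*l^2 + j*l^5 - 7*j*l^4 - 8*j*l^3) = 42*j^4*l^2 - 294*j^4*l - 336*j^4 - j^3*l^3 + 8*j^3*l^2 + 2*j^3*l - 16*j^3 - 8*j^2*l^4 + 59*j^2*l^3 + 46*j^2*l^2 - 48*j^2*l - j*l^5 + 10*j*l^4 - 10*j*l^3 - 48*j*l^2 + l^5 - 6*l^4 - 16*l^3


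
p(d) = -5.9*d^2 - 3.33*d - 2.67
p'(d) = -11.8*d - 3.33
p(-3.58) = -66.37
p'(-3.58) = 38.91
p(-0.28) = -2.20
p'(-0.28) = -0.03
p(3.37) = -80.90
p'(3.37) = -43.10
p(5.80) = -220.46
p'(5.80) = -71.77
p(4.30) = -126.08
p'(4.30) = -54.07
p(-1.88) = -17.26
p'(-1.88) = 18.85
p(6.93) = -309.09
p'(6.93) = -85.10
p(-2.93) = -43.56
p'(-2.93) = 31.24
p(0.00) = -2.67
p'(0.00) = -3.33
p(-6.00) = -195.09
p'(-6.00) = 67.47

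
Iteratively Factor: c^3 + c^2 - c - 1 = (c + 1)*(c^2 - 1) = (c + 1)^2*(c - 1)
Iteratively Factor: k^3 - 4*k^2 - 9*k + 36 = (k - 4)*(k^2 - 9) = (k - 4)*(k + 3)*(k - 3)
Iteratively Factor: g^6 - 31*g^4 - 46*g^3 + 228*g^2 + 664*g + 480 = (g + 2)*(g^5 - 2*g^4 - 27*g^3 + 8*g^2 + 212*g + 240) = (g - 4)*(g + 2)*(g^4 + 2*g^3 - 19*g^2 - 68*g - 60) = (g - 5)*(g - 4)*(g + 2)*(g^3 + 7*g^2 + 16*g + 12) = (g - 5)*(g - 4)*(g + 2)^2*(g^2 + 5*g + 6) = (g - 5)*(g - 4)*(g + 2)^3*(g + 3)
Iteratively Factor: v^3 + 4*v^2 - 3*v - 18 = (v - 2)*(v^2 + 6*v + 9) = (v - 2)*(v + 3)*(v + 3)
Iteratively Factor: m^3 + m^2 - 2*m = (m)*(m^2 + m - 2) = m*(m + 2)*(m - 1)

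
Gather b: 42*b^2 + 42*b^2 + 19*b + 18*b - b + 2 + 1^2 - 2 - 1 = 84*b^2 + 36*b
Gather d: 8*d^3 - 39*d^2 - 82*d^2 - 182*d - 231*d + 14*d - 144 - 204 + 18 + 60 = 8*d^3 - 121*d^2 - 399*d - 270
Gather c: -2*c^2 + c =-2*c^2 + c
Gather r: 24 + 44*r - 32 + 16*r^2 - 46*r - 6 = 16*r^2 - 2*r - 14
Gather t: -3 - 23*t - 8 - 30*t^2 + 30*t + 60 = -30*t^2 + 7*t + 49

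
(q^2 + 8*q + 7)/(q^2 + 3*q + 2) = (q + 7)/(q + 2)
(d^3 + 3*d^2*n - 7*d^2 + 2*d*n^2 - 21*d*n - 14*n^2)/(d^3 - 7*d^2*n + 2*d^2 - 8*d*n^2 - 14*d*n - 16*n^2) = (d^2 + 2*d*n - 7*d - 14*n)/(d^2 - 8*d*n + 2*d - 16*n)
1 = 1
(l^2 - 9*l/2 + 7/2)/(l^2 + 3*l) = (2*l^2 - 9*l + 7)/(2*l*(l + 3))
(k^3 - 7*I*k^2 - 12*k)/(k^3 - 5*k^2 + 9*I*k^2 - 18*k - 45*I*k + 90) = k*(k^2 - 7*I*k - 12)/(k^3 + k^2*(-5 + 9*I) - 9*k*(2 + 5*I) + 90)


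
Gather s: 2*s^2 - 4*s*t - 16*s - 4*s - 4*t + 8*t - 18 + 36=2*s^2 + s*(-4*t - 20) + 4*t + 18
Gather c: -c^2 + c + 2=-c^2 + c + 2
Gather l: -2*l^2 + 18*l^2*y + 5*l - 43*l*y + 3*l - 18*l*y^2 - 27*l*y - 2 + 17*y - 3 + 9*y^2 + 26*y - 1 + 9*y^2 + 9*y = l^2*(18*y - 2) + l*(-18*y^2 - 70*y + 8) + 18*y^2 + 52*y - 6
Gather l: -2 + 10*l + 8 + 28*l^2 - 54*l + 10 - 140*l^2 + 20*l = -112*l^2 - 24*l + 16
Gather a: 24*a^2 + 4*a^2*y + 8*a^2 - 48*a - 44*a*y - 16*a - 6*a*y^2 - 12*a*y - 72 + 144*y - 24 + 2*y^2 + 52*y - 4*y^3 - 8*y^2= a^2*(4*y + 32) + a*(-6*y^2 - 56*y - 64) - 4*y^3 - 6*y^2 + 196*y - 96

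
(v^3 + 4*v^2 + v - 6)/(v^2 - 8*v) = (v^3 + 4*v^2 + v - 6)/(v*(v - 8))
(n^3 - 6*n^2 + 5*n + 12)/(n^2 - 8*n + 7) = (n^3 - 6*n^2 + 5*n + 12)/(n^2 - 8*n + 7)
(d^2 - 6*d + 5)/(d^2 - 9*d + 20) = (d - 1)/(d - 4)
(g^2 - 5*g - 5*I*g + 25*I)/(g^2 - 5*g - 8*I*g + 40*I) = (g - 5*I)/(g - 8*I)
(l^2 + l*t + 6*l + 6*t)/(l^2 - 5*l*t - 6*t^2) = (-l - 6)/(-l + 6*t)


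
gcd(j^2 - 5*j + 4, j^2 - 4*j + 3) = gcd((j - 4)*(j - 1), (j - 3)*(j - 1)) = j - 1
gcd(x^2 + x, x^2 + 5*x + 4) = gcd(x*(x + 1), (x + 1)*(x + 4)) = x + 1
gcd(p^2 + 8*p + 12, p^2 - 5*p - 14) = p + 2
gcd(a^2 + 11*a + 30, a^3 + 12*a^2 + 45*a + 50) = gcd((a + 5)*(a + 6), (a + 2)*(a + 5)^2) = a + 5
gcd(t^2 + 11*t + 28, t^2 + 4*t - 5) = 1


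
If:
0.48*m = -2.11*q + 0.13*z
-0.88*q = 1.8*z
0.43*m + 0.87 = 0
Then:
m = -2.02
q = 0.45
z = -0.22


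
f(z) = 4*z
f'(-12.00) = 4.00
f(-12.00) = -48.00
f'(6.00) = 4.00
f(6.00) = 24.00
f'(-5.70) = 4.00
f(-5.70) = -22.80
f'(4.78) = 4.00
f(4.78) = 19.12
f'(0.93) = 4.00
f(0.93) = 3.72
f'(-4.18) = 4.00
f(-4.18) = -16.72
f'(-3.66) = 4.00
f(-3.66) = -14.64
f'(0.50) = 4.00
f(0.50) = 2.00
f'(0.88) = 4.00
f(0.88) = 3.52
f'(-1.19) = 4.00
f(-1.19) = -4.76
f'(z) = 4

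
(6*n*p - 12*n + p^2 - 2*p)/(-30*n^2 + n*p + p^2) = (p - 2)/(-5*n + p)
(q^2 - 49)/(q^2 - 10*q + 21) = (q + 7)/(q - 3)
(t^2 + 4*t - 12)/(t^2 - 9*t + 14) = (t + 6)/(t - 7)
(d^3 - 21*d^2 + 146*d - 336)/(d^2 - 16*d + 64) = (d^2 - 13*d + 42)/(d - 8)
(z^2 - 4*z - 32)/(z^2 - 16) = (z - 8)/(z - 4)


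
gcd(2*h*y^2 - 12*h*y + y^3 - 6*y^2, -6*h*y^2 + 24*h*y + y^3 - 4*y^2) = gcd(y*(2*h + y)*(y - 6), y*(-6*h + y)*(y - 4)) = y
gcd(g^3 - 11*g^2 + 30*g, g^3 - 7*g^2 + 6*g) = g^2 - 6*g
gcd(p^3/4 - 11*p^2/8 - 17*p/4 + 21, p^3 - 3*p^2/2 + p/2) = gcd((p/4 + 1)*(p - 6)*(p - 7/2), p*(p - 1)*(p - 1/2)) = 1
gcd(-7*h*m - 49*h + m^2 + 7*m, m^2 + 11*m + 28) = m + 7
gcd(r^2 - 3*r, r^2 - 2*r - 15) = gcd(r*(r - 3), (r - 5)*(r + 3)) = 1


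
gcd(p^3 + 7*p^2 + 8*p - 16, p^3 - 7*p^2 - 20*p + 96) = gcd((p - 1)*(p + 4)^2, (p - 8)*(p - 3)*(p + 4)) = p + 4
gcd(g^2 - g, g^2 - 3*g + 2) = g - 1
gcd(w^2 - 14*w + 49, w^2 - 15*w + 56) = w - 7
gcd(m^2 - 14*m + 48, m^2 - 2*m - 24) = m - 6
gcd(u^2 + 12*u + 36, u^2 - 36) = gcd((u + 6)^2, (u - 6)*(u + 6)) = u + 6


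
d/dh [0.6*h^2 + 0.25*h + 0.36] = 1.2*h + 0.25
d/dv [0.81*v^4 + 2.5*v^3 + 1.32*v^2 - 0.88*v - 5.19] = 3.24*v^3 + 7.5*v^2 + 2.64*v - 0.88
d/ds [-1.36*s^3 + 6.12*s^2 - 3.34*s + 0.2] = -4.08*s^2 + 12.24*s - 3.34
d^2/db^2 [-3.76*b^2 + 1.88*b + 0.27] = -7.52000000000000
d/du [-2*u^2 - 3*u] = -4*u - 3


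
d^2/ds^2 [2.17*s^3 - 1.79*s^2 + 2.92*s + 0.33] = 13.02*s - 3.58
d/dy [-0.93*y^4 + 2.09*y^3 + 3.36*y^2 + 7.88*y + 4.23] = -3.72*y^3 + 6.27*y^2 + 6.72*y + 7.88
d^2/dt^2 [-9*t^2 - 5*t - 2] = -18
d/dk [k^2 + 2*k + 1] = 2*k + 2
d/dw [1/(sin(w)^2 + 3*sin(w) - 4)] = -(2*sin(w) + 3)*cos(w)/(sin(w)^2 + 3*sin(w) - 4)^2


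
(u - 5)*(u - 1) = u^2 - 6*u + 5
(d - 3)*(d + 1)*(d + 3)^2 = d^4 + 4*d^3 - 6*d^2 - 36*d - 27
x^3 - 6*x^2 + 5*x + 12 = (x - 4)*(x - 3)*(x + 1)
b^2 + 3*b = b*(b + 3)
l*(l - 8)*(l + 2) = l^3 - 6*l^2 - 16*l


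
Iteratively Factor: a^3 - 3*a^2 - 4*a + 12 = (a + 2)*(a^2 - 5*a + 6) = (a - 3)*(a + 2)*(a - 2)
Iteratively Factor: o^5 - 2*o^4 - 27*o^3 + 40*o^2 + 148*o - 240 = (o + 4)*(o^4 - 6*o^3 - 3*o^2 + 52*o - 60) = (o - 2)*(o + 4)*(o^3 - 4*o^2 - 11*o + 30) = (o - 2)*(o + 3)*(o + 4)*(o^2 - 7*o + 10) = (o - 5)*(o - 2)*(o + 3)*(o + 4)*(o - 2)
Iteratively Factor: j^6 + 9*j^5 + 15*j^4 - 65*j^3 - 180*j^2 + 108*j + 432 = (j - 2)*(j^5 + 11*j^4 + 37*j^3 + 9*j^2 - 162*j - 216) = (j - 2)*(j + 3)*(j^4 + 8*j^3 + 13*j^2 - 30*j - 72) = (j - 2)^2*(j + 3)*(j^3 + 10*j^2 + 33*j + 36) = (j - 2)^2*(j + 3)^2*(j^2 + 7*j + 12) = (j - 2)^2*(j + 3)^2*(j + 4)*(j + 3)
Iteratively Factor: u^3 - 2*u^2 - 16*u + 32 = (u - 2)*(u^2 - 16) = (u - 2)*(u + 4)*(u - 4)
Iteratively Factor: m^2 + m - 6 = (m - 2)*(m + 3)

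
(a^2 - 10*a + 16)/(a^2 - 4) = (a - 8)/(a + 2)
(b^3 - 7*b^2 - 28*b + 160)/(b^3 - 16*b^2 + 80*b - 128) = (b + 5)/(b - 4)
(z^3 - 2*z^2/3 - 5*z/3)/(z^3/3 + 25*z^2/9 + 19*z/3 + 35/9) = 3*z*(3*z - 5)/(3*z^2 + 22*z + 35)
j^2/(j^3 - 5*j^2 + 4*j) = j/(j^2 - 5*j + 4)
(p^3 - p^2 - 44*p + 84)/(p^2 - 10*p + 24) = (p^2 + 5*p - 14)/(p - 4)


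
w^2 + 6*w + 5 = (w + 1)*(w + 5)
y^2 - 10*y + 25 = (y - 5)^2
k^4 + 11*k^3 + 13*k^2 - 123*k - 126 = (k - 3)*(k + 1)*(k + 6)*(k + 7)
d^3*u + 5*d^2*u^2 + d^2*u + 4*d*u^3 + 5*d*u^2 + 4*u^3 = (d + u)*(d + 4*u)*(d*u + u)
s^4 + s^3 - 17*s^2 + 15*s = s*(s - 3)*(s - 1)*(s + 5)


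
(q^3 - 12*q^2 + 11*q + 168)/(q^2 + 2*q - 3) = (q^2 - 15*q + 56)/(q - 1)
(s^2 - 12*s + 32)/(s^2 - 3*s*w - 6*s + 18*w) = (s^2 - 12*s + 32)/(s^2 - 3*s*w - 6*s + 18*w)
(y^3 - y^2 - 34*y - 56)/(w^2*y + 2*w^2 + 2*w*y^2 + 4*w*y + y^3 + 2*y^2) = (y^2 - 3*y - 28)/(w^2 + 2*w*y + y^2)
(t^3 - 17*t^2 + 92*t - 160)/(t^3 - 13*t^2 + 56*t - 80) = (t - 8)/(t - 4)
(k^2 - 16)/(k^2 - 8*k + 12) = (k^2 - 16)/(k^2 - 8*k + 12)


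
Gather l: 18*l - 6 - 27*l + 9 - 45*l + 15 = 18 - 54*l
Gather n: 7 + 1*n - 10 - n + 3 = 0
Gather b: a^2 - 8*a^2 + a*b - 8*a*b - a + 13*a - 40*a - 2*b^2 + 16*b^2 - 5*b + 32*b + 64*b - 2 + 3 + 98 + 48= -7*a^2 - 28*a + 14*b^2 + b*(91 - 7*a) + 147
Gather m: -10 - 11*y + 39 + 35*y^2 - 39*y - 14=35*y^2 - 50*y + 15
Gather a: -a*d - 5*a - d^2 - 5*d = a*(-d - 5) - d^2 - 5*d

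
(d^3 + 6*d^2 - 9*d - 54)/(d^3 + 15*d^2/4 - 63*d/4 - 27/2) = 4*(d + 3)/(4*d + 3)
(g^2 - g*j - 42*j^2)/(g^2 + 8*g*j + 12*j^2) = (g - 7*j)/(g + 2*j)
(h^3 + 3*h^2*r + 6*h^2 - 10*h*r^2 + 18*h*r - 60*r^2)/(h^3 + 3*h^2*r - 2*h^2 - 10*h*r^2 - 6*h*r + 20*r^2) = (h + 6)/(h - 2)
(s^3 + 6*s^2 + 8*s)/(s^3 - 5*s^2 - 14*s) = (s + 4)/(s - 7)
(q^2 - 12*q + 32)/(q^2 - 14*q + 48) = (q - 4)/(q - 6)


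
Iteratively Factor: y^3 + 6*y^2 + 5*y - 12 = (y + 3)*(y^2 + 3*y - 4) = (y + 3)*(y + 4)*(y - 1)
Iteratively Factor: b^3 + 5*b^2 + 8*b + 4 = (b + 2)*(b^2 + 3*b + 2) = (b + 1)*(b + 2)*(b + 2)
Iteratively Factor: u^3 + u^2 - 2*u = (u - 1)*(u^2 + 2*u) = (u - 1)*(u + 2)*(u)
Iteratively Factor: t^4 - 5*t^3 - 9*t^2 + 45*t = (t - 3)*(t^3 - 2*t^2 - 15*t) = t*(t - 3)*(t^2 - 2*t - 15) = t*(t - 3)*(t + 3)*(t - 5)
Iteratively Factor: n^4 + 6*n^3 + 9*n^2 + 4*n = (n)*(n^3 + 6*n^2 + 9*n + 4) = n*(n + 1)*(n^2 + 5*n + 4) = n*(n + 1)^2*(n + 4)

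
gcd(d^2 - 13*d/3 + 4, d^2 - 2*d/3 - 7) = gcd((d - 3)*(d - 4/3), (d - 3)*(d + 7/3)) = d - 3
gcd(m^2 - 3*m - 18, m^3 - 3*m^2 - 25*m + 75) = 1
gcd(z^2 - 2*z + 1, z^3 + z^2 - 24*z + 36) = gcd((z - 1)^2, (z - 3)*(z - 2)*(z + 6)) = 1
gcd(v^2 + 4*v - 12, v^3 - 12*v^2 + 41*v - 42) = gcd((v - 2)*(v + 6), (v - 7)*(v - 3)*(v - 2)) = v - 2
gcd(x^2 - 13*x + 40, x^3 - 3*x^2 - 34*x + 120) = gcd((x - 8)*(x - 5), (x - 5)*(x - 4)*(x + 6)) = x - 5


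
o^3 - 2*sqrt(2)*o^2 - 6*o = o*(o - 3*sqrt(2))*(o + sqrt(2))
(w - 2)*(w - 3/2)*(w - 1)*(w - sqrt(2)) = w^4 - 9*w^3/2 - sqrt(2)*w^3 + 9*sqrt(2)*w^2/2 + 13*w^2/2 - 13*sqrt(2)*w/2 - 3*w + 3*sqrt(2)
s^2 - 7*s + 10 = (s - 5)*(s - 2)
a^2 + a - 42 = (a - 6)*(a + 7)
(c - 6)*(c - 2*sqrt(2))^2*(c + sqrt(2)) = c^4 - 6*c^3 - 3*sqrt(2)*c^3 + 18*sqrt(2)*c^2 + 8*sqrt(2)*c - 48*sqrt(2)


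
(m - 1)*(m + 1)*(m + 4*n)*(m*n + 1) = m^4*n + 4*m^3*n^2 + m^3 + 3*m^2*n - 4*m*n^2 - m - 4*n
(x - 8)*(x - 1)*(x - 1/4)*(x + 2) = x^4 - 29*x^3/4 - 33*x^2/4 + 37*x/2 - 4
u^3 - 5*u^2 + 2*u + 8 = (u - 4)*(u - 2)*(u + 1)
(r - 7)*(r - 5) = r^2 - 12*r + 35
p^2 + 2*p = p*(p + 2)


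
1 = 1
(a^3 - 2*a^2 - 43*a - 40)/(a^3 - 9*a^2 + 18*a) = (a^3 - 2*a^2 - 43*a - 40)/(a*(a^2 - 9*a + 18))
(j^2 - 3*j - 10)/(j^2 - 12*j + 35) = (j + 2)/(j - 7)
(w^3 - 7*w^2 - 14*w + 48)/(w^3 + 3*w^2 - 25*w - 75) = (w^2 - 10*w + 16)/(w^2 - 25)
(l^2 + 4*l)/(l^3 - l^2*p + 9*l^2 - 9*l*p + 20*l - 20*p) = l/(l^2 - l*p + 5*l - 5*p)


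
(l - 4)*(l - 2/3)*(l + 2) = l^3 - 8*l^2/3 - 20*l/3 + 16/3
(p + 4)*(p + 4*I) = p^2 + 4*p + 4*I*p + 16*I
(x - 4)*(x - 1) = x^2 - 5*x + 4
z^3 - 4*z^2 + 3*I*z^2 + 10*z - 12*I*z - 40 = (z - 4)*(z - 2*I)*(z + 5*I)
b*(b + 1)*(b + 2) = b^3 + 3*b^2 + 2*b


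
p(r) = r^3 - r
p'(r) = 3*r^2 - 1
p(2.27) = 9.43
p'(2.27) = 14.46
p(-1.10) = -0.23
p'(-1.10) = 2.63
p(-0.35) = 0.31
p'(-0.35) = -0.63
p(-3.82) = -51.92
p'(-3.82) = 42.78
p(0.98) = -0.04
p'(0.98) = 1.88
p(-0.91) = 0.16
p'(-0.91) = 1.48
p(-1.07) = -0.16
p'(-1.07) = 2.43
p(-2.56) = -14.22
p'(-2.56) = 18.66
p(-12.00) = -1716.00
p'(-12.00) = 431.00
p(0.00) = 0.00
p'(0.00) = -1.00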